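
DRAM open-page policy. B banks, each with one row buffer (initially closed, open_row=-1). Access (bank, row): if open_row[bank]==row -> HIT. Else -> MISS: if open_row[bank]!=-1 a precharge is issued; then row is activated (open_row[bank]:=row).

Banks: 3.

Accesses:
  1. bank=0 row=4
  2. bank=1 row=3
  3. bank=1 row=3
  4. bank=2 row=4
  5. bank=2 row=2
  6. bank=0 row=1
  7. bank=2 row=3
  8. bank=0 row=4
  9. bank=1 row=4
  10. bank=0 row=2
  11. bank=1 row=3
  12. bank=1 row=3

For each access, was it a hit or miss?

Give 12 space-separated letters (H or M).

Acc 1: bank0 row4 -> MISS (open row4); precharges=0
Acc 2: bank1 row3 -> MISS (open row3); precharges=0
Acc 3: bank1 row3 -> HIT
Acc 4: bank2 row4 -> MISS (open row4); precharges=0
Acc 5: bank2 row2 -> MISS (open row2); precharges=1
Acc 6: bank0 row1 -> MISS (open row1); precharges=2
Acc 7: bank2 row3 -> MISS (open row3); precharges=3
Acc 8: bank0 row4 -> MISS (open row4); precharges=4
Acc 9: bank1 row4 -> MISS (open row4); precharges=5
Acc 10: bank0 row2 -> MISS (open row2); precharges=6
Acc 11: bank1 row3 -> MISS (open row3); precharges=7
Acc 12: bank1 row3 -> HIT

Answer: M M H M M M M M M M M H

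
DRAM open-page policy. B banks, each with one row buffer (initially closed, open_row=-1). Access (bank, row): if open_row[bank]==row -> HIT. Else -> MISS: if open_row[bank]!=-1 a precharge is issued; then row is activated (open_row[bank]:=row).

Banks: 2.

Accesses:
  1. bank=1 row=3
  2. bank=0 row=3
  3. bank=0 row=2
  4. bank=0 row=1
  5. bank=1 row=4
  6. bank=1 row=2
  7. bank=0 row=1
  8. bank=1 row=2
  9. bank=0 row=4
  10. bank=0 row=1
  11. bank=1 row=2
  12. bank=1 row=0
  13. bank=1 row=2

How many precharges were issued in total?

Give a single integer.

Answer: 8

Derivation:
Acc 1: bank1 row3 -> MISS (open row3); precharges=0
Acc 2: bank0 row3 -> MISS (open row3); precharges=0
Acc 3: bank0 row2 -> MISS (open row2); precharges=1
Acc 4: bank0 row1 -> MISS (open row1); precharges=2
Acc 5: bank1 row4 -> MISS (open row4); precharges=3
Acc 6: bank1 row2 -> MISS (open row2); precharges=4
Acc 7: bank0 row1 -> HIT
Acc 8: bank1 row2 -> HIT
Acc 9: bank0 row4 -> MISS (open row4); precharges=5
Acc 10: bank0 row1 -> MISS (open row1); precharges=6
Acc 11: bank1 row2 -> HIT
Acc 12: bank1 row0 -> MISS (open row0); precharges=7
Acc 13: bank1 row2 -> MISS (open row2); precharges=8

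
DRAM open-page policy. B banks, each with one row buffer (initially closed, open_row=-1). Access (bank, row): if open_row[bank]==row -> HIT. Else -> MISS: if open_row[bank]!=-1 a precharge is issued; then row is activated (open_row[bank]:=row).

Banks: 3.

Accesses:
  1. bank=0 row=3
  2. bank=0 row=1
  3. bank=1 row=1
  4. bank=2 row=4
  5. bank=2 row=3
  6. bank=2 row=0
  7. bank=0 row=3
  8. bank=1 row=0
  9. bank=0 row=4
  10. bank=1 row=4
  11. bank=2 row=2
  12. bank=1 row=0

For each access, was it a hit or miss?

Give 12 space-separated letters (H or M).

Acc 1: bank0 row3 -> MISS (open row3); precharges=0
Acc 2: bank0 row1 -> MISS (open row1); precharges=1
Acc 3: bank1 row1 -> MISS (open row1); precharges=1
Acc 4: bank2 row4 -> MISS (open row4); precharges=1
Acc 5: bank2 row3 -> MISS (open row3); precharges=2
Acc 6: bank2 row0 -> MISS (open row0); precharges=3
Acc 7: bank0 row3 -> MISS (open row3); precharges=4
Acc 8: bank1 row0 -> MISS (open row0); precharges=5
Acc 9: bank0 row4 -> MISS (open row4); precharges=6
Acc 10: bank1 row4 -> MISS (open row4); precharges=7
Acc 11: bank2 row2 -> MISS (open row2); precharges=8
Acc 12: bank1 row0 -> MISS (open row0); precharges=9

Answer: M M M M M M M M M M M M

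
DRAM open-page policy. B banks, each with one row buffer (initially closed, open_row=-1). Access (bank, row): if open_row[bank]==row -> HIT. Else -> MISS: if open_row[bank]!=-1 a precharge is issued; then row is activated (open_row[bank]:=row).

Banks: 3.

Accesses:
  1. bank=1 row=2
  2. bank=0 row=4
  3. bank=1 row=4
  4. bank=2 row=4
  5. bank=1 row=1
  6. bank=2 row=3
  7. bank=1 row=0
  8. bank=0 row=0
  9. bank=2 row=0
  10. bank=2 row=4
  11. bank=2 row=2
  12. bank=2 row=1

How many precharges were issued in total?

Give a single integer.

Answer: 9

Derivation:
Acc 1: bank1 row2 -> MISS (open row2); precharges=0
Acc 2: bank0 row4 -> MISS (open row4); precharges=0
Acc 3: bank1 row4 -> MISS (open row4); precharges=1
Acc 4: bank2 row4 -> MISS (open row4); precharges=1
Acc 5: bank1 row1 -> MISS (open row1); precharges=2
Acc 6: bank2 row3 -> MISS (open row3); precharges=3
Acc 7: bank1 row0 -> MISS (open row0); precharges=4
Acc 8: bank0 row0 -> MISS (open row0); precharges=5
Acc 9: bank2 row0 -> MISS (open row0); precharges=6
Acc 10: bank2 row4 -> MISS (open row4); precharges=7
Acc 11: bank2 row2 -> MISS (open row2); precharges=8
Acc 12: bank2 row1 -> MISS (open row1); precharges=9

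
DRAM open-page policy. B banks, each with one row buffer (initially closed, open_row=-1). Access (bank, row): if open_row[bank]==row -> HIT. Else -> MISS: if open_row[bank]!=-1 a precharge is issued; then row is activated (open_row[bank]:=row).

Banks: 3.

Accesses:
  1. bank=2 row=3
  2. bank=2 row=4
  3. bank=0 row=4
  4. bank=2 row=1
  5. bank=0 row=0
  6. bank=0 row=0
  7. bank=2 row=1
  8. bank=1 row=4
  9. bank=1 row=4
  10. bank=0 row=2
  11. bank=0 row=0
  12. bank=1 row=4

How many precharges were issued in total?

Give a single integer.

Acc 1: bank2 row3 -> MISS (open row3); precharges=0
Acc 2: bank2 row4 -> MISS (open row4); precharges=1
Acc 3: bank0 row4 -> MISS (open row4); precharges=1
Acc 4: bank2 row1 -> MISS (open row1); precharges=2
Acc 5: bank0 row0 -> MISS (open row0); precharges=3
Acc 6: bank0 row0 -> HIT
Acc 7: bank2 row1 -> HIT
Acc 8: bank1 row4 -> MISS (open row4); precharges=3
Acc 9: bank1 row4 -> HIT
Acc 10: bank0 row2 -> MISS (open row2); precharges=4
Acc 11: bank0 row0 -> MISS (open row0); precharges=5
Acc 12: bank1 row4 -> HIT

Answer: 5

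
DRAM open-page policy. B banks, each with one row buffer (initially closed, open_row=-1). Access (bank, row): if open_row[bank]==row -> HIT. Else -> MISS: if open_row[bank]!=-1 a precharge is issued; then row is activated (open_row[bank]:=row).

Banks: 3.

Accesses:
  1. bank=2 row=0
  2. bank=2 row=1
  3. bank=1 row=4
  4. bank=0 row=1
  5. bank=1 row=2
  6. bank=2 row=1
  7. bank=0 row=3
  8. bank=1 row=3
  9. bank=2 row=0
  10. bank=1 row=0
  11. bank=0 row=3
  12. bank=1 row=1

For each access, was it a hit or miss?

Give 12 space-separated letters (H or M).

Answer: M M M M M H M M M M H M

Derivation:
Acc 1: bank2 row0 -> MISS (open row0); precharges=0
Acc 2: bank2 row1 -> MISS (open row1); precharges=1
Acc 3: bank1 row4 -> MISS (open row4); precharges=1
Acc 4: bank0 row1 -> MISS (open row1); precharges=1
Acc 5: bank1 row2 -> MISS (open row2); precharges=2
Acc 6: bank2 row1 -> HIT
Acc 7: bank0 row3 -> MISS (open row3); precharges=3
Acc 8: bank1 row3 -> MISS (open row3); precharges=4
Acc 9: bank2 row0 -> MISS (open row0); precharges=5
Acc 10: bank1 row0 -> MISS (open row0); precharges=6
Acc 11: bank0 row3 -> HIT
Acc 12: bank1 row1 -> MISS (open row1); precharges=7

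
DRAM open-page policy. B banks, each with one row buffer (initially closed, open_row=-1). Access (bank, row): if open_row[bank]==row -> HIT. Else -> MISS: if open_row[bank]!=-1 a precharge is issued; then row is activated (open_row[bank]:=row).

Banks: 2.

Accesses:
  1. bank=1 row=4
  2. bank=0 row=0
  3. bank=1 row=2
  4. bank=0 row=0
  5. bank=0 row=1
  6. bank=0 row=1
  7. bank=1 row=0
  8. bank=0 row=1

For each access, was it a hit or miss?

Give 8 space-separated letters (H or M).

Acc 1: bank1 row4 -> MISS (open row4); precharges=0
Acc 2: bank0 row0 -> MISS (open row0); precharges=0
Acc 3: bank1 row2 -> MISS (open row2); precharges=1
Acc 4: bank0 row0 -> HIT
Acc 5: bank0 row1 -> MISS (open row1); precharges=2
Acc 6: bank0 row1 -> HIT
Acc 7: bank1 row0 -> MISS (open row0); precharges=3
Acc 8: bank0 row1 -> HIT

Answer: M M M H M H M H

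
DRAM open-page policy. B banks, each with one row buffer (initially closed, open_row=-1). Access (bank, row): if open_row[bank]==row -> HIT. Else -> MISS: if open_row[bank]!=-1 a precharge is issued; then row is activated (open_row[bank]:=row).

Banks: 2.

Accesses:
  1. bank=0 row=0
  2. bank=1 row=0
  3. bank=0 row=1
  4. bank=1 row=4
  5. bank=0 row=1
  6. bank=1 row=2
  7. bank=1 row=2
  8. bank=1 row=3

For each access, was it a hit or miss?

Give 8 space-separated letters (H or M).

Acc 1: bank0 row0 -> MISS (open row0); precharges=0
Acc 2: bank1 row0 -> MISS (open row0); precharges=0
Acc 3: bank0 row1 -> MISS (open row1); precharges=1
Acc 4: bank1 row4 -> MISS (open row4); precharges=2
Acc 5: bank0 row1 -> HIT
Acc 6: bank1 row2 -> MISS (open row2); precharges=3
Acc 7: bank1 row2 -> HIT
Acc 8: bank1 row3 -> MISS (open row3); precharges=4

Answer: M M M M H M H M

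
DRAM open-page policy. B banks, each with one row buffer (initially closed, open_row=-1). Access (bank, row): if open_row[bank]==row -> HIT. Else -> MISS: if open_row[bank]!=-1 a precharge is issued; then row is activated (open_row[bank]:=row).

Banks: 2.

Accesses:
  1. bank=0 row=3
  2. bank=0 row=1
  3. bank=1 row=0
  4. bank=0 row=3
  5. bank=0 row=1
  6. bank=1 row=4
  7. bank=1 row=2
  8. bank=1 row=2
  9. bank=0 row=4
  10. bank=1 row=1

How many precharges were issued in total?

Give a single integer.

Answer: 7

Derivation:
Acc 1: bank0 row3 -> MISS (open row3); precharges=0
Acc 2: bank0 row1 -> MISS (open row1); precharges=1
Acc 3: bank1 row0 -> MISS (open row0); precharges=1
Acc 4: bank0 row3 -> MISS (open row3); precharges=2
Acc 5: bank0 row1 -> MISS (open row1); precharges=3
Acc 6: bank1 row4 -> MISS (open row4); precharges=4
Acc 7: bank1 row2 -> MISS (open row2); precharges=5
Acc 8: bank1 row2 -> HIT
Acc 9: bank0 row4 -> MISS (open row4); precharges=6
Acc 10: bank1 row1 -> MISS (open row1); precharges=7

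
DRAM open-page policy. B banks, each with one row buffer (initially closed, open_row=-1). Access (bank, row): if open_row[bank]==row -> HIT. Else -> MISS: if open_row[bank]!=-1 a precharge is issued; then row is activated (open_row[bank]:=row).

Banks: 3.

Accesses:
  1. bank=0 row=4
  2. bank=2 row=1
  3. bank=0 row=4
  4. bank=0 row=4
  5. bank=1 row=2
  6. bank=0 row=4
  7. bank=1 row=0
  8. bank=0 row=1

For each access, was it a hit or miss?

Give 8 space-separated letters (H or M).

Answer: M M H H M H M M

Derivation:
Acc 1: bank0 row4 -> MISS (open row4); precharges=0
Acc 2: bank2 row1 -> MISS (open row1); precharges=0
Acc 3: bank0 row4 -> HIT
Acc 4: bank0 row4 -> HIT
Acc 5: bank1 row2 -> MISS (open row2); precharges=0
Acc 6: bank0 row4 -> HIT
Acc 7: bank1 row0 -> MISS (open row0); precharges=1
Acc 8: bank0 row1 -> MISS (open row1); precharges=2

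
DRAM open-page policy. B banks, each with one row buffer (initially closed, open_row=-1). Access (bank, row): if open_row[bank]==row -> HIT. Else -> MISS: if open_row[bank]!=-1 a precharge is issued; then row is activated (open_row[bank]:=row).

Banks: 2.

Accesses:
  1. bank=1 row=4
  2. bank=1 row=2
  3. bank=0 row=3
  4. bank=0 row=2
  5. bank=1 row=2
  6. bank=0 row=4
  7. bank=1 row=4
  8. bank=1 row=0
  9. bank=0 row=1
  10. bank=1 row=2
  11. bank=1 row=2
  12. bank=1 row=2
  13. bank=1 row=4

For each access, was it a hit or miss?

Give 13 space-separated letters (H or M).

Answer: M M M M H M M M M M H H M

Derivation:
Acc 1: bank1 row4 -> MISS (open row4); precharges=0
Acc 2: bank1 row2 -> MISS (open row2); precharges=1
Acc 3: bank0 row3 -> MISS (open row3); precharges=1
Acc 4: bank0 row2 -> MISS (open row2); precharges=2
Acc 5: bank1 row2 -> HIT
Acc 6: bank0 row4 -> MISS (open row4); precharges=3
Acc 7: bank1 row4 -> MISS (open row4); precharges=4
Acc 8: bank1 row0 -> MISS (open row0); precharges=5
Acc 9: bank0 row1 -> MISS (open row1); precharges=6
Acc 10: bank1 row2 -> MISS (open row2); precharges=7
Acc 11: bank1 row2 -> HIT
Acc 12: bank1 row2 -> HIT
Acc 13: bank1 row4 -> MISS (open row4); precharges=8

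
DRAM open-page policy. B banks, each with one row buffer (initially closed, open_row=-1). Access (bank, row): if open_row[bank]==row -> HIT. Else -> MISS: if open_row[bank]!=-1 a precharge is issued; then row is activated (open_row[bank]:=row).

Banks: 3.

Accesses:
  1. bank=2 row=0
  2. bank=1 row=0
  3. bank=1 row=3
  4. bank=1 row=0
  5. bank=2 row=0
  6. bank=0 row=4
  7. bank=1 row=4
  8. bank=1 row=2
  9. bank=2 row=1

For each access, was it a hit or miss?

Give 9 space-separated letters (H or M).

Acc 1: bank2 row0 -> MISS (open row0); precharges=0
Acc 2: bank1 row0 -> MISS (open row0); precharges=0
Acc 3: bank1 row3 -> MISS (open row3); precharges=1
Acc 4: bank1 row0 -> MISS (open row0); precharges=2
Acc 5: bank2 row0 -> HIT
Acc 6: bank0 row4 -> MISS (open row4); precharges=2
Acc 7: bank1 row4 -> MISS (open row4); precharges=3
Acc 8: bank1 row2 -> MISS (open row2); precharges=4
Acc 9: bank2 row1 -> MISS (open row1); precharges=5

Answer: M M M M H M M M M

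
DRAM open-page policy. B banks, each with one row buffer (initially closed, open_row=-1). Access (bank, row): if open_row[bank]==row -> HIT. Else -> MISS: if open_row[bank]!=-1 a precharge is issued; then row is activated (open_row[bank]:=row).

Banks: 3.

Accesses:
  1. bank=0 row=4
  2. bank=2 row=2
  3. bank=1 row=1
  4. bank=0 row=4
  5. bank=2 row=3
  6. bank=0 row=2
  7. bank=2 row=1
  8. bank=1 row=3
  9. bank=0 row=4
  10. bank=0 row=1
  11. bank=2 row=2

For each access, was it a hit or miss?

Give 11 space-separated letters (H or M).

Acc 1: bank0 row4 -> MISS (open row4); precharges=0
Acc 2: bank2 row2 -> MISS (open row2); precharges=0
Acc 3: bank1 row1 -> MISS (open row1); precharges=0
Acc 4: bank0 row4 -> HIT
Acc 5: bank2 row3 -> MISS (open row3); precharges=1
Acc 6: bank0 row2 -> MISS (open row2); precharges=2
Acc 7: bank2 row1 -> MISS (open row1); precharges=3
Acc 8: bank1 row3 -> MISS (open row3); precharges=4
Acc 9: bank0 row4 -> MISS (open row4); precharges=5
Acc 10: bank0 row1 -> MISS (open row1); precharges=6
Acc 11: bank2 row2 -> MISS (open row2); precharges=7

Answer: M M M H M M M M M M M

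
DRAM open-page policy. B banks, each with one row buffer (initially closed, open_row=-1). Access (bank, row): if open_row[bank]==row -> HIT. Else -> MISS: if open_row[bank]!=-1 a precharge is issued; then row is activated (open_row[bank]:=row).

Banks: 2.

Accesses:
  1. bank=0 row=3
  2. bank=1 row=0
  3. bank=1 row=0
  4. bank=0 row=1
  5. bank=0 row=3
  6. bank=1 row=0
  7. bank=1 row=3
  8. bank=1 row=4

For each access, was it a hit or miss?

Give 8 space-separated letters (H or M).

Answer: M M H M M H M M

Derivation:
Acc 1: bank0 row3 -> MISS (open row3); precharges=0
Acc 2: bank1 row0 -> MISS (open row0); precharges=0
Acc 3: bank1 row0 -> HIT
Acc 4: bank0 row1 -> MISS (open row1); precharges=1
Acc 5: bank0 row3 -> MISS (open row3); precharges=2
Acc 6: bank1 row0 -> HIT
Acc 7: bank1 row3 -> MISS (open row3); precharges=3
Acc 8: bank1 row4 -> MISS (open row4); precharges=4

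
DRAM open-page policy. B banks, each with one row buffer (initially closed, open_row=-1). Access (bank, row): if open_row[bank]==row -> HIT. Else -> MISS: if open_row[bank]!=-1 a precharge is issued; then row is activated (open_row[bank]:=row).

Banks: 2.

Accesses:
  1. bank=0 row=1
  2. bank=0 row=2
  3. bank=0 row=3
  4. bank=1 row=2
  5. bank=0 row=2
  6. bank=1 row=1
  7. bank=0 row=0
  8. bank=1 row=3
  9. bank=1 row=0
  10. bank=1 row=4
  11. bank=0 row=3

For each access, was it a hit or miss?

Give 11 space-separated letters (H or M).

Answer: M M M M M M M M M M M

Derivation:
Acc 1: bank0 row1 -> MISS (open row1); precharges=0
Acc 2: bank0 row2 -> MISS (open row2); precharges=1
Acc 3: bank0 row3 -> MISS (open row3); precharges=2
Acc 4: bank1 row2 -> MISS (open row2); precharges=2
Acc 5: bank0 row2 -> MISS (open row2); precharges=3
Acc 6: bank1 row1 -> MISS (open row1); precharges=4
Acc 7: bank0 row0 -> MISS (open row0); precharges=5
Acc 8: bank1 row3 -> MISS (open row3); precharges=6
Acc 9: bank1 row0 -> MISS (open row0); precharges=7
Acc 10: bank1 row4 -> MISS (open row4); precharges=8
Acc 11: bank0 row3 -> MISS (open row3); precharges=9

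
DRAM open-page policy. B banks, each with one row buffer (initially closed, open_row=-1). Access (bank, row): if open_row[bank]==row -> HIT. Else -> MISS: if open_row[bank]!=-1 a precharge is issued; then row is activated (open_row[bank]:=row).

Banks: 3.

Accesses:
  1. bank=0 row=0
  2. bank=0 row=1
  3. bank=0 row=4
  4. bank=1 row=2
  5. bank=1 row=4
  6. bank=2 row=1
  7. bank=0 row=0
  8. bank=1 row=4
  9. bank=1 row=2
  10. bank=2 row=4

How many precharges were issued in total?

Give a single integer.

Answer: 6

Derivation:
Acc 1: bank0 row0 -> MISS (open row0); precharges=0
Acc 2: bank0 row1 -> MISS (open row1); precharges=1
Acc 3: bank0 row4 -> MISS (open row4); precharges=2
Acc 4: bank1 row2 -> MISS (open row2); precharges=2
Acc 5: bank1 row4 -> MISS (open row4); precharges=3
Acc 6: bank2 row1 -> MISS (open row1); precharges=3
Acc 7: bank0 row0 -> MISS (open row0); precharges=4
Acc 8: bank1 row4 -> HIT
Acc 9: bank1 row2 -> MISS (open row2); precharges=5
Acc 10: bank2 row4 -> MISS (open row4); precharges=6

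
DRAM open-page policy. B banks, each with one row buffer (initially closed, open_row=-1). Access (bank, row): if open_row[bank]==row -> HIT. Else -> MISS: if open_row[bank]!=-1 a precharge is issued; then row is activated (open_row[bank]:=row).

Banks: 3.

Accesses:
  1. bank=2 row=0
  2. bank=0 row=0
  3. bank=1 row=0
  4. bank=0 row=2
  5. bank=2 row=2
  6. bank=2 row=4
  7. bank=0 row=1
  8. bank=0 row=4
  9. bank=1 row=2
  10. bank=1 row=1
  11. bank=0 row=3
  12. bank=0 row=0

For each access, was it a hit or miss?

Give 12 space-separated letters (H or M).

Acc 1: bank2 row0 -> MISS (open row0); precharges=0
Acc 2: bank0 row0 -> MISS (open row0); precharges=0
Acc 3: bank1 row0 -> MISS (open row0); precharges=0
Acc 4: bank0 row2 -> MISS (open row2); precharges=1
Acc 5: bank2 row2 -> MISS (open row2); precharges=2
Acc 6: bank2 row4 -> MISS (open row4); precharges=3
Acc 7: bank0 row1 -> MISS (open row1); precharges=4
Acc 8: bank0 row4 -> MISS (open row4); precharges=5
Acc 9: bank1 row2 -> MISS (open row2); precharges=6
Acc 10: bank1 row1 -> MISS (open row1); precharges=7
Acc 11: bank0 row3 -> MISS (open row3); precharges=8
Acc 12: bank0 row0 -> MISS (open row0); precharges=9

Answer: M M M M M M M M M M M M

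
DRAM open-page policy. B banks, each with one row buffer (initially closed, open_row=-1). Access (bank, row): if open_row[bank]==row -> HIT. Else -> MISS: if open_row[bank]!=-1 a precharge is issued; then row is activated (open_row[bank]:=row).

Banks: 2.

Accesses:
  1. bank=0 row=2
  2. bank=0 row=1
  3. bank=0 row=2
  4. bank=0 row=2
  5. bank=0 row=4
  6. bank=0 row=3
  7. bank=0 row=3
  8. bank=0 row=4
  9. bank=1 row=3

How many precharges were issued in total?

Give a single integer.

Answer: 5

Derivation:
Acc 1: bank0 row2 -> MISS (open row2); precharges=0
Acc 2: bank0 row1 -> MISS (open row1); precharges=1
Acc 3: bank0 row2 -> MISS (open row2); precharges=2
Acc 4: bank0 row2 -> HIT
Acc 5: bank0 row4 -> MISS (open row4); precharges=3
Acc 6: bank0 row3 -> MISS (open row3); precharges=4
Acc 7: bank0 row3 -> HIT
Acc 8: bank0 row4 -> MISS (open row4); precharges=5
Acc 9: bank1 row3 -> MISS (open row3); precharges=5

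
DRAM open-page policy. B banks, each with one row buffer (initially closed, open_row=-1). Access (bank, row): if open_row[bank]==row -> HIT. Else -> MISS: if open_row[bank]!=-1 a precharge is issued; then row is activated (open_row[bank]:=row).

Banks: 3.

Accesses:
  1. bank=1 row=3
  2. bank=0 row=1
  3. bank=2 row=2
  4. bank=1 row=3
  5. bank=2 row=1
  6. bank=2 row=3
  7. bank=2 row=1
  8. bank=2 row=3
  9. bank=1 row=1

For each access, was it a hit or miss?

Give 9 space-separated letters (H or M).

Acc 1: bank1 row3 -> MISS (open row3); precharges=0
Acc 2: bank0 row1 -> MISS (open row1); precharges=0
Acc 3: bank2 row2 -> MISS (open row2); precharges=0
Acc 4: bank1 row3 -> HIT
Acc 5: bank2 row1 -> MISS (open row1); precharges=1
Acc 6: bank2 row3 -> MISS (open row3); precharges=2
Acc 7: bank2 row1 -> MISS (open row1); precharges=3
Acc 8: bank2 row3 -> MISS (open row3); precharges=4
Acc 9: bank1 row1 -> MISS (open row1); precharges=5

Answer: M M M H M M M M M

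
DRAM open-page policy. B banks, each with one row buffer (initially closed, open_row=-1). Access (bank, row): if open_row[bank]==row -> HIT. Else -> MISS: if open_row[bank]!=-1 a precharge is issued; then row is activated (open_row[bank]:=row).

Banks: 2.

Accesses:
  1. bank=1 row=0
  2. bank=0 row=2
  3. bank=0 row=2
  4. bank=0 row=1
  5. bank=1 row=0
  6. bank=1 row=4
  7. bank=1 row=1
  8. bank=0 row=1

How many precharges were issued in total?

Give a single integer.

Acc 1: bank1 row0 -> MISS (open row0); precharges=0
Acc 2: bank0 row2 -> MISS (open row2); precharges=0
Acc 3: bank0 row2 -> HIT
Acc 4: bank0 row1 -> MISS (open row1); precharges=1
Acc 5: bank1 row0 -> HIT
Acc 6: bank1 row4 -> MISS (open row4); precharges=2
Acc 7: bank1 row1 -> MISS (open row1); precharges=3
Acc 8: bank0 row1 -> HIT

Answer: 3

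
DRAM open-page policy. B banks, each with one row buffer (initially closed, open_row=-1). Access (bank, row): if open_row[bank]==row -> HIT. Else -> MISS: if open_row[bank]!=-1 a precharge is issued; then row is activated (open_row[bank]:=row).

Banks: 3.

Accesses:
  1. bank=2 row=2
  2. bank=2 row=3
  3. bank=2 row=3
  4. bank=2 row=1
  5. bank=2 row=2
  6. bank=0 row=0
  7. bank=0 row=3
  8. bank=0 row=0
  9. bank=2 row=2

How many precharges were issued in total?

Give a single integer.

Answer: 5

Derivation:
Acc 1: bank2 row2 -> MISS (open row2); precharges=0
Acc 2: bank2 row3 -> MISS (open row3); precharges=1
Acc 3: bank2 row3 -> HIT
Acc 4: bank2 row1 -> MISS (open row1); precharges=2
Acc 5: bank2 row2 -> MISS (open row2); precharges=3
Acc 6: bank0 row0 -> MISS (open row0); precharges=3
Acc 7: bank0 row3 -> MISS (open row3); precharges=4
Acc 8: bank0 row0 -> MISS (open row0); precharges=5
Acc 9: bank2 row2 -> HIT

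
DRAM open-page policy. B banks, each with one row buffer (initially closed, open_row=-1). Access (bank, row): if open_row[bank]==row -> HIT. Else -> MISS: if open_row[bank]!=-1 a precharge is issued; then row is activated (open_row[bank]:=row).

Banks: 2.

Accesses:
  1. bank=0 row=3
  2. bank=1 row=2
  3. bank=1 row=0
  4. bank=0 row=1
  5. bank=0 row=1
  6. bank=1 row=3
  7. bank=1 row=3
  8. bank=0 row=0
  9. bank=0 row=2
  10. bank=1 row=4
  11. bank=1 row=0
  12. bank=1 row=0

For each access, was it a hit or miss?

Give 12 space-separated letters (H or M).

Answer: M M M M H M H M M M M H

Derivation:
Acc 1: bank0 row3 -> MISS (open row3); precharges=0
Acc 2: bank1 row2 -> MISS (open row2); precharges=0
Acc 3: bank1 row0 -> MISS (open row0); precharges=1
Acc 4: bank0 row1 -> MISS (open row1); precharges=2
Acc 5: bank0 row1 -> HIT
Acc 6: bank1 row3 -> MISS (open row3); precharges=3
Acc 7: bank1 row3 -> HIT
Acc 8: bank0 row0 -> MISS (open row0); precharges=4
Acc 9: bank0 row2 -> MISS (open row2); precharges=5
Acc 10: bank1 row4 -> MISS (open row4); precharges=6
Acc 11: bank1 row0 -> MISS (open row0); precharges=7
Acc 12: bank1 row0 -> HIT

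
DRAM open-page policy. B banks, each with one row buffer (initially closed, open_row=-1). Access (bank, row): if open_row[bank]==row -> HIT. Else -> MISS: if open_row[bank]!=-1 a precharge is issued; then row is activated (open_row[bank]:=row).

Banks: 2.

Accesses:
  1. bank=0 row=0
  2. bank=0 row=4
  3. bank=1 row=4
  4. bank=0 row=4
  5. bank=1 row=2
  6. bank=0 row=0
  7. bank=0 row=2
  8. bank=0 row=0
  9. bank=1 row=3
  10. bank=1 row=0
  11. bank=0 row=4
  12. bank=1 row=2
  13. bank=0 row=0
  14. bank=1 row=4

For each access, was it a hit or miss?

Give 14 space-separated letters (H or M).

Acc 1: bank0 row0 -> MISS (open row0); precharges=0
Acc 2: bank0 row4 -> MISS (open row4); precharges=1
Acc 3: bank1 row4 -> MISS (open row4); precharges=1
Acc 4: bank0 row4 -> HIT
Acc 5: bank1 row2 -> MISS (open row2); precharges=2
Acc 6: bank0 row0 -> MISS (open row0); precharges=3
Acc 7: bank0 row2 -> MISS (open row2); precharges=4
Acc 8: bank0 row0 -> MISS (open row0); precharges=5
Acc 9: bank1 row3 -> MISS (open row3); precharges=6
Acc 10: bank1 row0 -> MISS (open row0); precharges=7
Acc 11: bank0 row4 -> MISS (open row4); precharges=8
Acc 12: bank1 row2 -> MISS (open row2); precharges=9
Acc 13: bank0 row0 -> MISS (open row0); precharges=10
Acc 14: bank1 row4 -> MISS (open row4); precharges=11

Answer: M M M H M M M M M M M M M M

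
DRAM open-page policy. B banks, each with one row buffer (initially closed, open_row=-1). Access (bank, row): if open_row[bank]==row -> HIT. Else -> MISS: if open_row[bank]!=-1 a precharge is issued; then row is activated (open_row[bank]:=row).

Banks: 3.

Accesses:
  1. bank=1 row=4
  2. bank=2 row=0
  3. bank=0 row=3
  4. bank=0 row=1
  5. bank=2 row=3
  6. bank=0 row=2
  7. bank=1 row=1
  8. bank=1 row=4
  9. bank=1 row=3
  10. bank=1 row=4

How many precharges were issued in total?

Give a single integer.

Answer: 7

Derivation:
Acc 1: bank1 row4 -> MISS (open row4); precharges=0
Acc 2: bank2 row0 -> MISS (open row0); precharges=0
Acc 3: bank0 row3 -> MISS (open row3); precharges=0
Acc 4: bank0 row1 -> MISS (open row1); precharges=1
Acc 5: bank2 row3 -> MISS (open row3); precharges=2
Acc 6: bank0 row2 -> MISS (open row2); precharges=3
Acc 7: bank1 row1 -> MISS (open row1); precharges=4
Acc 8: bank1 row4 -> MISS (open row4); precharges=5
Acc 9: bank1 row3 -> MISS (open row3); precharges=6
Acc 10: bank1 row4 -> MISS (open row4); precharges=7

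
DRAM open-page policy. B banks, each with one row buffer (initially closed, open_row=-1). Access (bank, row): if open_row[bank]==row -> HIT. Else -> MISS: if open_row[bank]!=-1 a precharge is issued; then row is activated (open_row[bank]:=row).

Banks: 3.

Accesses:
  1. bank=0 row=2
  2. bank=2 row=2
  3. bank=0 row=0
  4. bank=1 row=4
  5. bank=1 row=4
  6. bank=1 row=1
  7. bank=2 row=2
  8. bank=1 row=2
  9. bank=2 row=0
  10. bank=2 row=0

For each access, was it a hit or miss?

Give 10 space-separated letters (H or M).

Acc 1: bank0 row2 -> MISS (open row2); precharges=0
Acc 2: bank2 row2 -> MISS (open row2); precharges=0
Acc 3: bank0 row0 -> MISS (open row0); precharges=1
Acc 4: bank1 row4 -> MISS (open row4); precharges=1
Acc 5: bank1 row4 -> HIT
Acc 6: bank1 row1 -> MISS (open row1); precharges=2
Acc 7: bank2 row2 -> HIT
Acc 8: bank1 row2 -> MISS (open row2); precharges=3
Acc 9: bank2 row0 -> MISS (open row0); precharges=4
Acc 10: bank2 row0 -> HIT

Answer: M M M M H M H M M H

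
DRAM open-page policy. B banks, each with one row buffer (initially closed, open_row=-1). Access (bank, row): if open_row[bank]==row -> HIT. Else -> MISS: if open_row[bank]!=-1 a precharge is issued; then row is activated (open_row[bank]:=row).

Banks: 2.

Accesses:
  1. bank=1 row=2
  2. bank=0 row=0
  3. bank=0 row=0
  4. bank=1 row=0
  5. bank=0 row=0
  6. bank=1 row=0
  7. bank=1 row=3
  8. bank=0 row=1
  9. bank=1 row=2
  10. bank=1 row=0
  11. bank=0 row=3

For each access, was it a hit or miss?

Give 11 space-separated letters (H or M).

Answer: M M H M H H M M M M M

Derivation:
Acc 1: bank1 row2 -> MISS (open row2); precharges=0
Acc 2: bank0 row0 -> MISS (open row0); precharges=0
Acc 3: bank0 row0 -> HIT
Acc 4: bank1 row0 -> MISS (open row0); precharges=1
Acc 5: bank0 row0 -> HIT
Acc 6: bank1 row0 -> HIT
Acc 7: bank1 row3 -> MISS (open row3); precharges=2
Acc 8: bank0 row1 -> MISS (open row1); precharges=3
Acc 9: bank1 row2 -> MISS (open row2); precharges=4
Acc 10: bank1 row0 -> MISS (open row0); precharges=5
Acc 11: bank0 row3 -> MISS (open row3); precharges=6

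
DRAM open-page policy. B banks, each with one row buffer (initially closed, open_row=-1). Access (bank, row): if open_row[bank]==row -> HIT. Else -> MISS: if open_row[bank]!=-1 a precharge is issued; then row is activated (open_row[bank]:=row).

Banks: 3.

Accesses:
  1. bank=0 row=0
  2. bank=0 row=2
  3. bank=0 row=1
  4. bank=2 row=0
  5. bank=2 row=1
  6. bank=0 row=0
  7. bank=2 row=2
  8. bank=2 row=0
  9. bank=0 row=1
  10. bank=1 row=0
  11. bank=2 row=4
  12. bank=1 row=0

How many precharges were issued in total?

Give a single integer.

Answer: 8

Derivation:
Acc 1: bank0 row0 -> MISS (open row0); precharges=0
Acc 2: bank0 row2 -> MISS (open row2); precharges=1
Acc 3: bank0 row1 -> MISS (open row1); precharges=2
Acc 4: bank2 row0 -> MISS (open row0); precharges=2
Acc 5: bank2 row1 -> MISS (open row1); precharges=3
Acc 6: bank0 row0 -> MISS (open row0); precharges=4
Acc 7: bank2 row2 -> MISS (open row2); precharges=5
Acc 8: bank2 row0 -> MISS (open row0); precharges=6
Acc 9: bank0 row1 -> MISS (open row1); precharges=7
Acc 10: bank1 row0 -> MISS (open row0); precharges=7
Acc 11: bank2 row4 -> MISS (open row4); precharges=8
Acc 12: bank1 row0 -> HIT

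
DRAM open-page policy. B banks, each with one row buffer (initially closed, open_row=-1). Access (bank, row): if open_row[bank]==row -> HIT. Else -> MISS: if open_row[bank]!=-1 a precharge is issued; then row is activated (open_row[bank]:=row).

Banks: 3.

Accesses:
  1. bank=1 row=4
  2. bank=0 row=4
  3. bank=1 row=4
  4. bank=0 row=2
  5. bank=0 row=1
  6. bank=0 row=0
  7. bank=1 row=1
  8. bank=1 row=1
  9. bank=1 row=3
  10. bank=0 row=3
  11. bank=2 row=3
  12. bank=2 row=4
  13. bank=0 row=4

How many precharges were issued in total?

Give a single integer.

Answer: 8

Derivation:
Acc 1: bank1 row4 -> MISS (open row4); precharges=0
Acc 2: bank0 row4 -> MISS (open row4); precharges=0
Acc 3: bank1 row4 -> HIT
Acc 4: bank0 row2 -> MISS (open row2); precharges=1
Acc 5: bank0 row1 -> MISS (open row1); precharges=2
Acc 6: bank0 row0 -> MISS (open row0); precharges=3
Acc 7: bank1 row1 -> MISS (open row1); precharges=4
Acc 8: bank1 row1 -> HIT
Acc 9: bank1 row3 -> MISS (open row3); precharges=5
Acc 10: bank0 row3 -> MISS (open row3); precharges=6
Acc 11: bank2 row3 -> MISS (open row3); precharges=6
Acc 12: bank2 row4 -> MISS (open row4); precharges=7
Acc 13: bank0 row4 -> MISS (open row4); precharges=8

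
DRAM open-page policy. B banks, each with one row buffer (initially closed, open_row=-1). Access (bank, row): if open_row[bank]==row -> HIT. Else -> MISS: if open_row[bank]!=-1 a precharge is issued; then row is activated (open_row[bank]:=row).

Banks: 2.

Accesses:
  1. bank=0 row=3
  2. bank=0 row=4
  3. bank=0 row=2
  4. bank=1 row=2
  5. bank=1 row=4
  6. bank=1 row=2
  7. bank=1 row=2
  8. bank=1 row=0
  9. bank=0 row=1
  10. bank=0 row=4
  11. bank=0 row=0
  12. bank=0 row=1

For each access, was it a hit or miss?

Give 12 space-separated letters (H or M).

Acc 1: bank0 row3 -> MISS (open row3); precharges=0
Acc 2: bank0 row4 -> MISS (open row4); precharges=1
Acc 3: bank0 row2 -> MISS (open row2); precharges=2
Acc 4: bank1 row2 -> MISS (open row2); precharges=2
Acc 5: bank1 row4 -> MISS (open row4); precharges=3
Acc 6: bank1 row2 -> MISS (open row2); precharges=4
Acc 7: bank1 row2 -> HIT
Acc 8: bank1 row0 -> MISS (open row0); precharges=5
Acc 9: bank0 row1 -> MISS (open row1); precharges=6
Acc 10: bank0 row4 -> MISS (open row4); precharges=7
Acc 11: bank0 row0 -> MISS (open row0); precharges=8
Acc 12: bank0 row1 -> MISS (open row1); precharges=9

Answer: M M M M M M H M M M M M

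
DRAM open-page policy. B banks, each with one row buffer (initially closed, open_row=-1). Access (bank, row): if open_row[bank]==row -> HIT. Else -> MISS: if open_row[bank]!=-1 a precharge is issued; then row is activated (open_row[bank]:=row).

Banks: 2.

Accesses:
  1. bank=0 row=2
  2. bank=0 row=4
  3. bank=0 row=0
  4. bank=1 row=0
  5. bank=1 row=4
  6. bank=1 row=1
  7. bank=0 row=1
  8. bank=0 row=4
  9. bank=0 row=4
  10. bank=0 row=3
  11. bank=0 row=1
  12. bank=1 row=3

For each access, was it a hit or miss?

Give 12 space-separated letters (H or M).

Answer: M M M M M M M M H M M M

Derivation:
Acc 1: bank0 row2 -> MISS (open row2); precharges=0
Acc 2: bank0 row4 -> MISS (open row4); precharges=1
Acc 3: bank0 row0 -> MISS (open row0); precharges=2
Acc 4: bank1 row0 -> MISS (open row0); precharges=2
Acc 5: bank1 row4 -> MISS (open row4); precharges=3
Acc 6: bank1 row1 -> MISS (open row1); precharges=4
Acc 7: bank0 row1 -> MISS (open row1); precharges=5
Acc 8: bank0 row4 -> MISS (open row4); precharges=6
Acc 9: bank0 row4 -> HIT
Acc 10: bank0 row3 -> MISS (open row3); precharges=7
Acc 11: bank0 row1 -> MISS (open row1); precharges=8
Acc 12: bank1 row3 -> MISS (open row3); precharges=9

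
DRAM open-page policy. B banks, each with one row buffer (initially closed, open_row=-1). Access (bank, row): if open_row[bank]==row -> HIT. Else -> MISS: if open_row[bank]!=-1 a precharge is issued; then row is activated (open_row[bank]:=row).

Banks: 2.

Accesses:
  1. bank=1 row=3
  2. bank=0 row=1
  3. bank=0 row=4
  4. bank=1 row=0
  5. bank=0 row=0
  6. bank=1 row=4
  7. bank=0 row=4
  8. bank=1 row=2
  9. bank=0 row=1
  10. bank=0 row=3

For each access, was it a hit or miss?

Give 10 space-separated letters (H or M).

Answer: M M M M M M M M M M

Derivation:
Acc 1: bank1 row3 -> MISS (open row3); precharges=0
Acc 2: bank0 row1 -> MISS (open row1); precharges=0
Acc 3: bank0 row4 -> MISS (open row4); precharges=1
Acc 4: bank1 row0 -> MISS (open row0); precharges=2
Acc 5: bank0 row0 -> MISS (open row0); precharges=3
Acc 6: bank1 row4 -> MISS (open row4); precharges=4
Acc 7: bank0 row4 -> MISS (open row4); precharges=5
Acc 8: bank1 row2 -> MISS (open row2); precharges=6
Acc 9: bank0 row1 -> MISS (open row1); precharges=7
Acc 10: bank0 row3 -> MISS (open row3); precharges=8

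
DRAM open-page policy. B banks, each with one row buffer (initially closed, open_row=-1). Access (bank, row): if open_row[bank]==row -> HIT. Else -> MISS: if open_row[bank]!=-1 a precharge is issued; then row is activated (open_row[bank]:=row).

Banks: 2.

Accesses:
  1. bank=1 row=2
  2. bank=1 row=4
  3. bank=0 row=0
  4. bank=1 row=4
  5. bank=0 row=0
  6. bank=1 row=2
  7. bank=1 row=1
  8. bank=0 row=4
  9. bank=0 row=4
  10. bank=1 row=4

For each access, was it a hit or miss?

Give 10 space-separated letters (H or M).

Acc 1: bank1 row2 -> MISS (open row2); precharges=0
Acc 2: bank1 row4 -> MISS (open row4); precharges=1
Acc 3: bank0 row0 -> MISS (open row0); precharges=1
Acc 4: bank1 row4 -> HIT
Acc 5: bank0 row0 -> HIT
Acc 6: bank1 row2 -> MISS (open row2); precharges=2
Acc 7: bank1 row1 -> MISS (open row1); precharges=3
Acc 8: bank0 row4 -> MISS (open row4); precharges=4
Acc 9: bank0 row4 -> HIT
Acc 10: bank1 row4 -> MISS (open row4); precharges=5

Answer: M M M H H M M M H M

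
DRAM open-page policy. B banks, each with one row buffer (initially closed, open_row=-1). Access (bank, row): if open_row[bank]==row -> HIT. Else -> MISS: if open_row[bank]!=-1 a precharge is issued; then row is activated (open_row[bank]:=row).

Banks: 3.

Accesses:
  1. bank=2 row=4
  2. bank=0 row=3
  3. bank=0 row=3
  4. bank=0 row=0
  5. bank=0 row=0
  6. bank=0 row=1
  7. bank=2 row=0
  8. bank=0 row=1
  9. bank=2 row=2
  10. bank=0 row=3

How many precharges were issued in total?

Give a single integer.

Acc 1: bank2 row4 -> MISS (open row4); precharges=0
Acc 2: bank0 row3 -> MISS (open row3); precharges=0
Acc 3: bank0 row3 -> HIT
Acc 4: bank0 row0 -> MISS (open row0); precharges=1
Acc 5: bank0 row0 -> HIT
Acc 6: bank0 row1 -> MISS (open row1); precharges=2
Acc 7: bank2 row0 -> MISS (open row0); precharges=3
Acc 8: bank0 row1 -> HIT
Acc 9: bank2 row2 -> MISS (open row2); precharges=4
Acc 10: bank0 row3 -> MISS (open row3); precharges=5

Answer: 5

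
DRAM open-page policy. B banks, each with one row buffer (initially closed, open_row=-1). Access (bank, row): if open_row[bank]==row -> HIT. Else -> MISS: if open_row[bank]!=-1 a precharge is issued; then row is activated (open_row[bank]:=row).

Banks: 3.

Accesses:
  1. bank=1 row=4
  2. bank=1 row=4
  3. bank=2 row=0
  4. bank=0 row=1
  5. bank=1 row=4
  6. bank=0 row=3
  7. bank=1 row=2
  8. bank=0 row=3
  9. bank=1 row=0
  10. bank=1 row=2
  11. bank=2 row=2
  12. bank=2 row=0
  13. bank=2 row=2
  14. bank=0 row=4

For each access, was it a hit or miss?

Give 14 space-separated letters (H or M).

Acc 1: bank1 row4 -> MISS (open row4); precharges=0
Acc 2: bank1 row4 -> HIT
Acc 3: bank2 row0 -> MISS (open row0); precharges=0
Acc 4: bank0 row1 -> MISS (open row1); precharges=0
Acc 5: bank1 row4 -> HIT
Acc 6: bank0 row3 -> MISS (open row3); precharges=1
Acc 7: bank1 row2 -> MISS (open row2); precharges=2
Acc 8: bank0 row3 -> HIT
Acc 9: bank1 row0 -> MISS (open row0); precharges=3
Acc 10: bank1 row2 -> MISS (open row2); precharges=4
Acc 11: bank2 row2 -> MISS (open row2); precharges=5
Acc 12: bank2 row0 -> MISS (open row0); precharges=6
Acc 13: bank2 row2 -> MISS (open row2); precharges=7
Acc 14: bank0 row4 -> MISS (open row4); precharges=8

Answer: M H M M H M M H M M M M M M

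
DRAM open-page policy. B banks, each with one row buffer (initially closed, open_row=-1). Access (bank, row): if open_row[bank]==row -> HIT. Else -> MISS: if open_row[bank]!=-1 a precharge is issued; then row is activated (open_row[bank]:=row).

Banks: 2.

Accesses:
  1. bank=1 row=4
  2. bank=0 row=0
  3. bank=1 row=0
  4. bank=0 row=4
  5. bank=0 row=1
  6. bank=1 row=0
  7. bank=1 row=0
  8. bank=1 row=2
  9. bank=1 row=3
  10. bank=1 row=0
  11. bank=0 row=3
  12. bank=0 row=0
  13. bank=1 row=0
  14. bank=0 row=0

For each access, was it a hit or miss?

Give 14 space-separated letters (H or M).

Answer: M M M M M H H M M M M M H H

Derivation:
Acc 1: bank1 row4 -> MISS (open row4); precharges=0
Acc 2: bank0 row0 -> MISS (open row0); precharges=0
Acc 3: bank1 row0 -> MISS (open row0); precharges=1
Acc 4: bank0 row4 -> MISS (open row4); precharges=2
Acc 5: bank0 row1 -> MISS (open row1); precharges=3
Acc 6: bank1 row0 -> HIT
Acc 7: bank1 row0 -> HIT
Acc 8: bank1 row2 -> MISS (open row2); precharges=4
Acc 9: bank1 row3 -> MISS (open row3); precharges=5
Acc 10: bank1 row0 -> MISS (open row0); precharges=6
Acc 11: bank0 row3 -> MISS (open row3); precharges=7
Acc 12: bank0 row0 -> MISS (open row0); precharges=8
Acc 13: bank1 row0 -> HIT
Acc 14: bank0 row0 -> HIT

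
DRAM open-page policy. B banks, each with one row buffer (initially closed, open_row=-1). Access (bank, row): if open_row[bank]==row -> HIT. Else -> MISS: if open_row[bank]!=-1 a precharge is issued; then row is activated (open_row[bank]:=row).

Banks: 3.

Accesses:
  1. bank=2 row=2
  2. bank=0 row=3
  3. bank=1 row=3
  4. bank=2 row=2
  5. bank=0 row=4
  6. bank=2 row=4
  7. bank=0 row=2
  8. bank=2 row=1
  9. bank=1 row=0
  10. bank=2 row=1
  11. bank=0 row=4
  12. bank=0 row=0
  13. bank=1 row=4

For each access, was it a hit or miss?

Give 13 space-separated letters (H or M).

Answer: M M M H M M M M M H M M M

Derivation:
Acc 1: bank2 row2 -> MISS (open row2); precharges=0
Acc 2: bank0 row3 -> MISS (open row3); precharges=0
Acc 3: bank1 row3 -> MISS (open row3); precharges=0
Acc 4: bank2 row2 -> HIT
Acc 5: bank0 row4 -> MISS (open row4); precharges=1
Acc 6: bank2 row4 -> MISS (open row4); precharges=2
Acc 7: bank0 row2 -> MISS (open row2); precharges=3
Acc 8: bank2 row1 -> MISS (open row1); precharges=4
Acc 9: bank1 row0 -> MISS (open row0); precharges=5
Acc 10: bank2 row1 -> HIT
Acc 11: bank0 row4 -> MISS (open row4); precharges=6
Acc 12: bank0 row0 -> MISS (open row0); precharges=7
Acc 13: bank1 row4 -> MISS (open row4); precharges=8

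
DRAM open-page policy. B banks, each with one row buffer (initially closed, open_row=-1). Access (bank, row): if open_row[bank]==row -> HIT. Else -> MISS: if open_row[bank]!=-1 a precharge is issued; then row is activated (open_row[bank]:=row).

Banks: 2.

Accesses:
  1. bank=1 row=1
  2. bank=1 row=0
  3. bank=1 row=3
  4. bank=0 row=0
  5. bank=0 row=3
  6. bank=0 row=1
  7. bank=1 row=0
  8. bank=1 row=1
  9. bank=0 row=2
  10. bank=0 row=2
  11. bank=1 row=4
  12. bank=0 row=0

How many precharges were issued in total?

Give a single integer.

Answer: 9

Derivation:
Acc 1: bank1 row1 -> MISS (open row1); precharges=0
Acc 2: bank1 row0 -> MISS (open row0); precharges=1
Acc 3: bank1 row3 -> MISS (open row3); precharges=2
Acc 4: bank0 row0 -> MISS (open row0); precharges=2
Acc 5: bank0 row3 -> MISS (open row3); precharges=3
Acc 6: bank0 row1 -> MISS (open row1); precharges=4
Acc 7: bank1 row0 -> MISS (open row0); precharges=5
Acc 8: bank1 row1 -> MISS (open row1); precharges=6
Acc 9: bank0 row2 -> MISS (open row2); precharges=7
Acc 10: bank0 row2 -> HIT
Acc 11: bank1 row4 -> MISS (open row4); precharges=8
Acc 12: bank0 row0 -> MISS (open row0); precharges=9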